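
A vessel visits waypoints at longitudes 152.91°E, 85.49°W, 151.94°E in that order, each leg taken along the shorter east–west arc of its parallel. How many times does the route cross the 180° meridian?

Leg 1: +152.91° → -85.49°, shortest Δλ = 121.6° (east) — crosses 180°.
Leg 2: -85.49° → +151.94°, shortest Δλ = -122.57° (west) — crosses 180°.
Total crossings: 2.

2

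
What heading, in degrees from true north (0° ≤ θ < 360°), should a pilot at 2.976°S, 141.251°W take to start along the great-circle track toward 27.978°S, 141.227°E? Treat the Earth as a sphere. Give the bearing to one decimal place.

Δλ = 141.227 − -141.251 = 282.478°; wrapped into (−180°, 180°]: -77.522°.
θ = atan2( sin Δλ · cos φ₂ , cos φ₁ · sin φ₂ − sin φ₁ · cos φ₂ · cos Δλ )
  = atan2(-0.86227, -0.45859) = -118.006° → normalised to [0°, 360°): 241.994°.

242.0°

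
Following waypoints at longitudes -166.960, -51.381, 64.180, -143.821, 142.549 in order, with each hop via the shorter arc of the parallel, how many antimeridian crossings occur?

2

Leg 1: -166.960° → -51.381°, shortest Δλ = 115.579° (east) — does not cross 180°.
Leg 2: -51.381° → +64.180°, shortest Δλ = 115.561° (east) — does not cross 180°.
Leg 3: +64.180° → -143.821°, shortest Δλ = 151.999° (east) — crosses 180°.
Leg 4: -143.821° → +142.549°, shortest Δλ = -73.63° (west) — crosses 180°.
Total crossings: 2.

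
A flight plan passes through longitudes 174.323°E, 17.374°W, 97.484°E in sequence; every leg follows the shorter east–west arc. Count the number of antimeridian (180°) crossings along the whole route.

1

Leg 1: +174.323° → -17.374°, shortest Δλ = 168.303° (east) — crosses 180°.
Leg 2: -17.374° → +97.484°, shortest Δλ = 114.858° (east) — does not cross 180°.
Total crossings: 1.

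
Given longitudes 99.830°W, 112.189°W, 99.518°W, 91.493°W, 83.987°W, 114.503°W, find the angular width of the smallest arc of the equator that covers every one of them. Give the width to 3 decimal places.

Sort the longitudes: -114.503°, -112.189°, -99.830°, -99.518°, -91.493°, -83.987°.
Eastward gaps between consecutive values (wrapping around): 2.314°, 12.359°, 0.312°, 8.025°, 7.506°, 329.484°.
Largest gap = 329.484° ⇒ minimal covering band is its complement: 360° − 329.484° = 30.516°.
Band runs from -114.503° eastward to -83.987°.

30.516°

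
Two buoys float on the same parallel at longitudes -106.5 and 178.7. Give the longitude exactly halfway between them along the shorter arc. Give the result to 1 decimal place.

Signed shortest Δλ from -106.5° to +178.7° is -74.8°.
Midpoint longitude = -106.5° + (-74.8°)/2 = -106.5° − 37.4° = -143.9°.
(The naïve average (-106.5 + +178.7)/2 = 36.1° is on the wrong side of the globe.)

-143.9°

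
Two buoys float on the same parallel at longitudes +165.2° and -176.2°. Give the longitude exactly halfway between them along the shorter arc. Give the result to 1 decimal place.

+174.5°

Signed shortest Δλ from +165.2° to -176.2° is +18.6°.
Midpoint longitude = +165.2° + (+18.6°)/2 = +165.2° + 9.3° = +174.5°.
(The naïve average (+165.2 + -176.2)/2 = -5.5° is on the wrong side of the globe.)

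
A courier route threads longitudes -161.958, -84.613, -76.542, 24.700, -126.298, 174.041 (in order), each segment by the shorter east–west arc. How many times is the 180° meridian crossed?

1

Leg 1: -161.958° → -84.613°, shortest Δλ = 77.345° (east) — does not cross 180°.
Leg 2: -84.613° → -76.542°, shortest Δλ = 8.071° (east) — does not cross 180°.
Leg 3: -76.542° → +24.700°, shortest Δλ = 101.242° (east) — does not cross 180°.
Leg 4: +24.700° → -126.298°, shortest Δλ = -150.998° (west) — does not cross 180°.
Leg 5: -126.298° → +174.041°, shortest Δλ = -59.661° (west) — crosses 180°.
Total crossings: 1.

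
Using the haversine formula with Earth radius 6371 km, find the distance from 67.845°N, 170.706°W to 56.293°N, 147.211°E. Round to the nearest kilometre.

2470 km

Δλ = 147.211 − -170.706 = 317.917°; wrapped into (−180°, 180°]: -42.083°.
Δφ = 56.293 − 67.845 = -11.552°.
a = sin²(Δφ/2) + cos φ₁ · cos φ₂ · sin²(Δλ/2) = 0.037107.
c = 2·atan2(√a, √(1−a)) = 0.38769 rad → d = 6371·c ≈ 2469.95 km.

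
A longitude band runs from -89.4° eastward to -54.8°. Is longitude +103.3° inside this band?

Band width going east from -89.4° to -54.8°: ((-54.8 − -89.4) mod 360) = 34.6°.
Offset of +103.3° east of the west edge: ((103.3 − -89.4) mod 360) = 192.7°.
192.7° > 34.6° ⇒ outside.

No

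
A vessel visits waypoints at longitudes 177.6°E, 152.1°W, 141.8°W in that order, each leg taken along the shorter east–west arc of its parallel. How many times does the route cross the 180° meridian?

Leg 1: +177.6° → -152.1°, shortest Δλ = 30.3° (east) — crosses 180°.
Leg 2: -152.1° → -141.8°, shortest Δλ = 10.3° (east) — does not cross 180°.
Total crossings: 1.

1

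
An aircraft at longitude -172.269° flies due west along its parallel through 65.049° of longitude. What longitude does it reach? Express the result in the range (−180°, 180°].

Start at -172.269°; shift −65.049° → -237.318°.
-237.318° lies outside (−180°, 180°]; add 360° → +122.682°.

+122.682°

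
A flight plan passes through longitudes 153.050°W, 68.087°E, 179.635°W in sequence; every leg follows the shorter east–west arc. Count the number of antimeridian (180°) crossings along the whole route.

Leg 1: -153.050° → +68.087°, shortest Δλ = -138.863° (west) — crosses 180°.
Leg 2: +68.087° → -179.635°, shortest Δλ = 112.278° (east) — crosses 180°.
Total crossings: 2.

2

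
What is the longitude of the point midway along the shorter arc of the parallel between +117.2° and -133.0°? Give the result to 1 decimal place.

Signed shortest Δλ from +117.2° to -133.0° is +109.8°.
Midpoint longitude = +117.2° + (+109.8°)/2 = +117.2° + 54.9° = +172.1°.
(The naïve average (+117.2 + -133.0)/2 = -7.9° is on the wrong side of the globe.)

+172.1°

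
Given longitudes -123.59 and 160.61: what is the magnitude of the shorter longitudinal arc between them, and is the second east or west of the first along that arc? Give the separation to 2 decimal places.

Raw difference: 160.61 − -123.59 = 284.2°.
Normalise into (−180°, 180°]: 284.2° − 360° = -75.8°.
Negative ⇒ the second point lies to the west; separation 75.80°.

75.80° west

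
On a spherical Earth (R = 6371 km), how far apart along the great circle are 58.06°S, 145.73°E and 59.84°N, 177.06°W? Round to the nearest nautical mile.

7293 nmi

Δλ = -177.06 − 145.73 = -322.79°; wrapped into (−180°, 180°]: 37.21°.
Δφ = 59.84 − -58.06 = 117.90°.
a = sin²(Δφ/2) + cos φ₁ · cos φ₂ · sin²(Δλ/2) = 0.761019.
c = 2·atan2(√a, √(1−a)) = 2.12004 rad → d = 6371·c ≈ 13506.75 km ≈ 7293.06 nmi.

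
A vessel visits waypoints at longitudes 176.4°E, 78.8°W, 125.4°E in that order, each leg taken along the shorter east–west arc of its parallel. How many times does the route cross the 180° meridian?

2

Leg 1: +176.4° → -78.8°, shortest Δλ = 104.8° (east) — crosses 180°.
Leg 2: -78.8° → +125.4°, shortest Δλ = -155.8° (west) — crosses 180°.
Total crossings: 2.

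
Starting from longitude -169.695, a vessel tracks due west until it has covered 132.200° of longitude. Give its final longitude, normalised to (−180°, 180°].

Start at -169.695°; shift −132.200° → -301.895°.
-301.895° lies outside (−180°, 180°]; add 360° → +58.105°.

+58.105°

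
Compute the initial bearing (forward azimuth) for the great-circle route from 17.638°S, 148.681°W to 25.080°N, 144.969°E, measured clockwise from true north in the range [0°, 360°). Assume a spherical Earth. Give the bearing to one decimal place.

Δλ = 144.969 − -148.681 = 293.650°; wrapped into (−180°, 180°]: -66.350°.
θ = atan2( sin Δλ · cos φ₂ , cos φ₁ · sin φ₂ − sin φ₁ · cos φ₂ · cos Δλ )
  = atan2(-0.82965, 0.51405) = -58.218° → normalised to [0°, 360°): 301.782°.

301.8°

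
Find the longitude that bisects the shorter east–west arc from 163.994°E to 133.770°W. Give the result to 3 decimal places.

164.888°W

Signed shortest Δλ from +163.994° to -133.770° is +62.236°.
Midpoint longitude = +163.994° + (+62.236°)/2 = +163.994° + 31.118° = +195.112°.
Normalise into (−180°, 180°]: -164.888°.
(The naïve average (+163.994 + -133.770)/2 = 15.112° is on the wrong side of the globe.)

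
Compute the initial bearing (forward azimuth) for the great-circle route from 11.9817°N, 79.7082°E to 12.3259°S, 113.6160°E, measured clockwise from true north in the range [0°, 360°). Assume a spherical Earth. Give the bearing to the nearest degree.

125°

Δλ = 113.6160 − 79.7082 = 33.9078°.
θ = atan2( sin Δλ · cos φ₂ , cos φ₁ · sin φ₂ − sin φ₁ · cos φ₂ · cos Δλ )
  = atan2(0.54500, -0.37714) = 124.684° → normalised to [0°, 360°): 124.684°.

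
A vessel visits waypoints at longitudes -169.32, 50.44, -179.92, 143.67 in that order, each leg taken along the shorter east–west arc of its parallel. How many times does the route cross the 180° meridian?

3

Leg 1: -169.32° → +50.44°, shortest Δλ = -140.24° (west) — crosses 180°.
Leg 2: +50.44° → -179.92°, shortest Δλ = 129.64° (east) — crosses 180°.
Leg 3: -179.92° → +143.67°, shortest Δλ = -36.41° (west) — crosses 180°.
Total crossings: 3.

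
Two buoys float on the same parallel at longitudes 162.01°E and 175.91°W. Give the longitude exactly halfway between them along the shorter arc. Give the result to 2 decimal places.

Signed shortest Δλ from +162.01° to -175.91° is +22.08°.
Midpoint longitude = +162.01° + (+22.08°)/2 = +162.01° + 11.04° = +173.05°.
(The naïve average (+162.01 + -175.91)/2 = -6.95° is on the wrong side of the globe.)

173.05°E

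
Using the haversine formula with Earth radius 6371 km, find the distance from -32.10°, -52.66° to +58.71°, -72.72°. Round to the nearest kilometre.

Δλ = -72.72 − -52.66 = -20.06°.
Δφ = 58.71 − -32.10 = 90.81°.
a = sin²(Δφ/2) + cos φ₁ · cos φ₂ · sin²(Δλ/2) = 0.520414.
c = 2·atan2(√a, √(1−a)) = 1.61164 rad → d = 6371·c ≈ 10267.73 km.

10268 km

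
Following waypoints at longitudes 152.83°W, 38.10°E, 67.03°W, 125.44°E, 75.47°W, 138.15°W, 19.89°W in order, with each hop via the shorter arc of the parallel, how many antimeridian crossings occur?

Leg 1: -152.83° → +38.10°, shortest Δλ = -169.07° (west) — crosses 180°.
Leg 2: +38.10° → -67.03°, shortest Δλ = -105.13° (west) — does not cross 180°.
Leg 3: -67.03° → +125.44°, shortest Δλ = -167.53° (west) — crosses 180°.
Leg 4: +125.44° → -75.47°, shortest Δλ = 159.09° (east) — crosses 180°.
Leg 5: -75.47° → -138.15°, shortest Δλ = -62.68° (west) — does not cross 180°.
Leg 6: -138.15° → -19.89°, shortest Δλ = 118.26° (east) — does not cross 180°.
Total crossings: 3.

3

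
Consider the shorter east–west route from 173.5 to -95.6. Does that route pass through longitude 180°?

Yes

Naïve |-95.6 − 173.5| = 269.1° > 180°, so the shorter arc goes the other way round — across 180°.
Signed shortest Δλ = ((-95.6 − 173.5 + 180) mod 360) − 180 = 90.9°.
Going east by 90.9° from +173.5° passes through 180° before reaching -95.6°.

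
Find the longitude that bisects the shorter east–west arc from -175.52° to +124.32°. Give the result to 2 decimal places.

+154.40°

Signed shortest Δλ from -175.52° to +124.32° is -60.16°.
Midpoint longitude = -175.52° + (-60.16°)/2 = -175.52° − 30.08° = -205.60°.
Normalise into (−180°, 180°]: +154.40°.
(The naïve average (-175.52 + +124.32)/2 = -25.6° is on the wrong side of the globe.)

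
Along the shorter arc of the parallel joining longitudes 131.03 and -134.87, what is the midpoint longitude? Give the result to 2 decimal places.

+178.08°

Signed shortest Δλ from +131.03° to -134.87° is +94.10°.
Midpoint longitude = +131.03° + (+94.10°)/2 = +131.03° + 47.05° = +178.08°.
(The naïve average (+131.03 + -134.87)/2 = -1.92° is on the wrong side of the globe.)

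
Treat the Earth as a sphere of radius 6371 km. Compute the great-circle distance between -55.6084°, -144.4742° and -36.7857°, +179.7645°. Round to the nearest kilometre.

Δλ = 179.7645 − -144.4742 = 324.2387°; wrapped into (−180°, 180°]: -35.7613°.
Δφ = -36.7857 − -55.6084 = 18.8227°.
a = sin²(Δφ/2) + cos φ₁ · cos φ₂ · sin²(Δλ/2) = 0.069385.
c = 2·atan2(√a, √(1−a)) = 0.53311 rad → d = 6371·c ≈ 3396.45 km.

3396 km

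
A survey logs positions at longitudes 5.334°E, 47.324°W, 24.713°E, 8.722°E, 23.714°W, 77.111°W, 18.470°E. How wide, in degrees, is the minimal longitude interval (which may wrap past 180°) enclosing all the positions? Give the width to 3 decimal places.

Sort the longitudes: -77.111°, -47.324°, -23.714°, +5.334°, +8.722°, +18.470°, +24.713°.
Eastward gaps between consecutive values (wrapping around): 29.787°, 23.610°, 29.048°, 3.388°, 9.748°, 6.243°, 258.176°.
Largest gap = 258.176° ⇒ minimal covering band is its complement: 360° − 258.176° = 101.824°.
Band runs from -77.111° eastward to +24.713°.

101.824°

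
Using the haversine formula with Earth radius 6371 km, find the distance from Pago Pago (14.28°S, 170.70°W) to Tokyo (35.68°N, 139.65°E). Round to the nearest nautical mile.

Δλ = 139.65 − -170.70 = 310.35°; wrapped into (−180°, 180°]: -49.65°.
Δφ = 35.68 − -14.28 = 49.96°.
a = sin²(Δφ/2) + cos φ₁ · cos φ₂ · sin²(Δλ/2) = 0.317099.
c = 2·atan2(√a, √(1−a)) = 1.19630 rad → d = 6371·c ≈ 7621.63 km ≈ 4115.35 nmi.

4115 nmi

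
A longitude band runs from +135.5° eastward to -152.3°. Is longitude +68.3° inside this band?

No

Band width going east from +135.5° to -152.3°: ((-152.3 − 135.5) mod 360) = 72.2°.
Offset of +68.3° east of the west edge: ((68.3 − 135.5) mod 360) = 292.8°.
292.8° > 72.2° ⇒ outside.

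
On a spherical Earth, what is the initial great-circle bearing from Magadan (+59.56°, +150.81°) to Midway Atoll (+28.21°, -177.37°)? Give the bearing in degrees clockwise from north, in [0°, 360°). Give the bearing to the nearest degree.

Δλ = -177.37 − 150.81 = -328.18°; wrapped into (−180°, 180°]: 31.82°.
θ = atan2( sin Δλ · cos φ₂ , cos φ₁ · sin φ₂ − sin φ₁ · cos φ₂ · cos Δλ )
  = atan2(0.46463, -0.40608) = 131.153° → normalised to [0°, 360°): 131.153°.

131°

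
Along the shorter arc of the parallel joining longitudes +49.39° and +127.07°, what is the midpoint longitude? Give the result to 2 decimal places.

Signed shortest Δλ from +49.39° to +127.07° is +77.68°.
Midpoint longitude = +49.39° + (+77.68°)/2 = +49.39° + 38.84° = +88.23°.

+88.23°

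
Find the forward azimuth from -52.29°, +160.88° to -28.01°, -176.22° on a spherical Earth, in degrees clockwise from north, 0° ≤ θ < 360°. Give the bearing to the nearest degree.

Δλ = -176.22 − 160.88 = -337.10°; wrapped into (−180°, 180°]: 22.90°.
θ = atan2( sin Δλ · cos φ₂ , cos φ₁ · sin φ₂ − sin φ₁ · cos φ₂ · cos Δλ )
  = atan2(0.34354, 0.35615) = 43.968° → normalised to [0°, 360°): 43.968°.

44°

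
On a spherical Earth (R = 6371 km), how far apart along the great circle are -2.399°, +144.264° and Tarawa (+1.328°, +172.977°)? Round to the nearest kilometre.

Δλ = 172.977 − 144.264 = 28.713°.
Δφ = 1.328 − -2.399 = 3.727°.
a = sin²(Δφ/2) + cos φ₁ · cos φ₂ · sin²(Δλ/2) = 0.062468.
c = 2·atan2(√a, √(1−a)) = 0.50523 rad → d = 6371·c ≈ 3218.82 km.

3219 km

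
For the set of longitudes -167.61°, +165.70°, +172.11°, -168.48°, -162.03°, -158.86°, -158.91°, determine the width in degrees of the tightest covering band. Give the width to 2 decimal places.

Sort the longitudes: -168.48°, -167.61°, -162.03°, -158.91°, -158.86°, +165.70°, +172.11°.
Eastward gaps between consecutive values (wrapping around): 0.87°, 5.58°, 3.12°, 0.05°, 324.56°, 6.41°, 19.41°.
Largest gap = 324.56° ⇒ minimal covering band is its complement: 360° − 324.56° = 35.44°.
Band runs from +165.70° eastward to -158.86°, crossing the antimeridian.

35.44°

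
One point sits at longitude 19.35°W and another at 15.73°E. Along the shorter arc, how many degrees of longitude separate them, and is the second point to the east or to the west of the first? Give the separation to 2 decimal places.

35.08° east

Raw difference: 15.73 − -19.35 = 35.08°.
Normalise into (−180°, 180°]: 35.08° stays 35.08°.
Positive ⇒ the second point lies to the east; separation 35.08°.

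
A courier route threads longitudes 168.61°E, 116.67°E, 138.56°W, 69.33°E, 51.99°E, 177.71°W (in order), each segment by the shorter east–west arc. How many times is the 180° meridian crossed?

3

Leg 1: +168.61° → +116.67°, shortest Δλ = -51.94° (west) — does not cross 180°.
Leg 2: +116.67° → -138.56°, shortest Δλ = 104.77° (east) — crosses 180°.
Leg 3: -138.56° → +69.33°, shortest Δλ = -152.11° (west) — crosses 180°.
Leg 4: +69.33° → +51.99°, shortest Δλ = -17.34° (west) — does not cross 180°.
Leg 5: +51.99° → -177.71°, shortest Δλ = 130.3° (east) — crosses 180°.
Total crossings: 3.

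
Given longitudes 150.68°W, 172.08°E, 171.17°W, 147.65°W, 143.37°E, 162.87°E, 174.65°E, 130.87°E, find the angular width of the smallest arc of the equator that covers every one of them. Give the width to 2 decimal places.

81.48°

Sort the longitudes: -171.17°, -150.68°, -147.65°, +130.87°, +143.37°, +162.87°, +172.08°, +174.65°.
Eastward gaps between consecutive values (wrapping around): 20.49°, 3.03°, 278.52°, 12.50°, 19.50°, 9.21°, 2.57°, 14.18°.
Largest gap = 278.52° ⇒ minimal covering band is its complement: 360° − 278.52° = 81.48°.
Band runs from +130.87° eastward to -147.65°, crossing the antimeridian.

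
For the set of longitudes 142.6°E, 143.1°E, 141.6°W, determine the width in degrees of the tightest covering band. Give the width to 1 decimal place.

Sort the longitudes: -141.6°, +142.6°, +143.1°.
Eastward gaps between consecutive values (wrapping around): 284.2°, 0.5°, 75.3°.
Largest gap = 284.2° ⇒ minimal covering band is its complement: 360° − 284.2° = 75.8°.
Band runs from +142.6° eastward to -141.6°, crossing the antimeridian.

75.8°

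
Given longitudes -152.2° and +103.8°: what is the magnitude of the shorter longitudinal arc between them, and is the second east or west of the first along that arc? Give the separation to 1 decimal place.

Raw difference: 103.8 − -152.2 = 256.0°.
Normalise into (−180°, 180°]: 256.0° − 360° = -104.0°.
Negative ⇒ the second point lies to the west; separation 104.0°.

104.0° west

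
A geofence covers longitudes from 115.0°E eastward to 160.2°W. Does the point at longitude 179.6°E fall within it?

Band width going east from +115.0° to -160.2°: ((-160.2 − 115.0) mod 360) = 84.8°.
Offset of +179.6° east of the west edge: ((179.6 − 115.0) mod 360) = 64.6°.
64.6° ≤ 84.8° ⇒ inside.

Yes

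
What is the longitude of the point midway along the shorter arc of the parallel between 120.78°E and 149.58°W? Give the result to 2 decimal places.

Signed shortest Δλ from +120.78° to -149.58° is +89.64°.
Midpoint longitude = +120.78° + (+89.64°)/2 = +120.78° + 44.82° = +165.60°.
(The naïve average (+120.78 + -149.58)/2 = -14.4° is on the wrong side of the globe.)

165.60°E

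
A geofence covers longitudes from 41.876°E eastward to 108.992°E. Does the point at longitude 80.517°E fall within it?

Yes

Band width going east from +41.876° to +108.992°: ((108.992 − 41.876) mod 360) = 67.116°.
Offset of +80.517° east of the west edge: ((80.517 − 41.876) mod 360) = 38.641°.
38.641° ≤ 67.116° ⇒ inside.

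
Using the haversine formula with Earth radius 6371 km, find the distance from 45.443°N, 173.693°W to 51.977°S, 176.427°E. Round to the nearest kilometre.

Δλ = 176.427 − -173.693 = 350.120°; wrapped into (−180°, 180°]: -9.880°.
Δφ = -51.977 − 45.443 = -97.420°.
a = sin²(Δφ/2) + cos φ₁ · cos φ₂ · sin²(Δλ/2) = 0.567776.
c = 2·atan2(√a, √(1−a)) = 1.70677 rad → d = 6371·c ≈ 10873.81 km.

10874 km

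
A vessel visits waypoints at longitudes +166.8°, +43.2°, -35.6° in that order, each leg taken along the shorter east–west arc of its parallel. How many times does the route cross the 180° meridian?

0

Leg 1: +166.8° → +43.2°, shortest Δλ = -123.6° (west) — does not cross 180°.
Leg 2: +43.2° → -35.6°, shortest Δλ = -78.8° (west) — does not cross 180°.
Total crossings: 0.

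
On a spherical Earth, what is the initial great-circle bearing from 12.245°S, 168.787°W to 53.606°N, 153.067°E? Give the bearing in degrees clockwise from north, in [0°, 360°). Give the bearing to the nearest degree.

Δλ = 153.067 − -168.787 = 321.854°; wrapped into (−180°, 180°]: -38.146°.
θ = atan2( sin Δλ · cos φ₂ , cos φ₁ · sin φ₂ − sin φ₁ · cos φ₂ · cos Δλ )
  = atan2(-0.36648, 0.88561) = -22.481° → normalised to [0°, 360°): 337.519°.

338°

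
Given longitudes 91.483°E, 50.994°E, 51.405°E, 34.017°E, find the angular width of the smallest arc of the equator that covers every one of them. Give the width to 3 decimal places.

57.466°

Sort the longitudes: +34.017°, +50.994°, +51.405°, +91.483°.
Eastward gaps between consecutive values (wrapping around): 16.977°, 0.411°, 40.078°, 302.534°.
Largest gap = 302.534° ⇒ minimal covering band is its complement: 360° − 302.534° = 57.466°.
Band runs from +34.017° eastward to +91.483°.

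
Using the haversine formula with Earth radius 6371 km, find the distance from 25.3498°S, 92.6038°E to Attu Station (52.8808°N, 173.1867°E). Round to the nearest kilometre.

Δλ = 173.1867 − 92.6038 = 80.5829°.
Δφ = 52.8808 − -25.3498 = 78.2306°.
a = sin²(Δφ/2) + cos φ₁ · cos φ₂ · sin²(Δλ/2) = 0.626080.
c = 2·atan2(√a, √(1−a)) = 1.82571 rad → d = 6371·c ≈ 11631.59 km.

11632 km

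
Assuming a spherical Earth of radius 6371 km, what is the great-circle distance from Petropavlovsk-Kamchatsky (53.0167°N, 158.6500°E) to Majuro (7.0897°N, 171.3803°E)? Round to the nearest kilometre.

5236 km

Δλ = 171.3803 − 158.6500 = 12.7303°.
Δφ = 7.0897 − 53.0167 = -45.9270°.
a = sin²(Δφ/2) + cos φ₁ · cos φ₂ · sin²(Δλ/2) = 0.159550.
c = 2·atan2(√a, √(1−a)) = 0.82181 rad → d = 6371·c ≈ 5235.73 km.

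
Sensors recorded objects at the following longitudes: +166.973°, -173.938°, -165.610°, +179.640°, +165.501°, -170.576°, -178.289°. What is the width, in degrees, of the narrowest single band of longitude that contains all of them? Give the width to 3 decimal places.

Sort the longitudes: -178.289°, -173.938°, -170.576°, -165.610°, +165.501°, +166.973°, +179.640°.
Eastward gaps between consecutive values (wrapping around): 4.351°, 3.362°, 4.966°, 331.111°, 1.472°, 12.667°, 2.071°.
Largest gap = 331.111° ⇒ minimal covering band is its complement: 360° − 331.111° = 28.889°.
Band runs from +165.501° eastward to -165.610°, crossing the antimeridian.

28.889°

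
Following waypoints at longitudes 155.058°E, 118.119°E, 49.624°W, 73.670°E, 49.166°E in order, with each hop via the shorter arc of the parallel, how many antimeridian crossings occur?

0

Leg 1: +155.058° → +118.119°, shortest Δλ = -36.939° (west) — does not cross 180°.
Leg 2: +118.119° → -49.624°, shortest Δλ = -167.743° (west) — does not cross 180°.
Leg 3: -49.624° → +73.670°, shortest Δλ = 123.294° (east) — does not cross 180°.
Leg 4: +73.670° → +49.166°, shortest Δλ = -24.504° (west) — does not cross 180°.
Total crossings: 0.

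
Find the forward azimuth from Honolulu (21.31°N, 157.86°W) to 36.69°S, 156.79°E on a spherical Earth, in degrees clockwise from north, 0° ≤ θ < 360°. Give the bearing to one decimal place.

Δλ = 156.79 − -157.86 = 314.65°; wrapped into (−180°, 180°]: -45.35°.
θ = atan2( sin Δλ · cos φ₂ , cos φ₁ · sin φ₂ − sin φ₁ · cos φ₂ · cos Δλ )
  = atan2(-0.57047, -0.76143) = -143.159° → normalised to [0°, 360°): 216.841°.

216.8°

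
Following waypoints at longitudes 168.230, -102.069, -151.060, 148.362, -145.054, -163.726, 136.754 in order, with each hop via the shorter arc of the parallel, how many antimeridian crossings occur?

4

Leg 1: +168.230° → -102.069°, shortest Δλ = 89.701° (east) — crosses 180°.
Leg 2: -102.069° → -151.060°, shortest Δλ = -48.991° (west) — does not cross 180°.
Leg 3: -151.060° → +148.362°, shortest Δλ = -60.578° (west) — crosses 180°.
Leg 4: +148.362° → -145.054°, shortest Δλ = 66.584° (east) — crosses 180°.
Leg 5: -145.054° → -163.726°, shortest Δλ = -18.672° (west) — does not cross 180°.
Leg 6: -163.726° → +136.754°, shortest Δλ = -59.52° (west) — crosses 180°.
Total crossings: 4.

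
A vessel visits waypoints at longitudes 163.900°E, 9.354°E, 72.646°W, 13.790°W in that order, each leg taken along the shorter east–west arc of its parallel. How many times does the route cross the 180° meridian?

Leg 1: +163.900° → +9.354°, shortest Δλ = -154.546° (west) — does not cross 180°.
Leg 2: +9.354° → -72.646°, shortest Δλ = -82.0° (west) — does not cross 180°.
Leg 3: -72.646° → -13.790°, shortest Δλ = 58.856° (east) — does not cross 180°.
Total crossings: 0.

0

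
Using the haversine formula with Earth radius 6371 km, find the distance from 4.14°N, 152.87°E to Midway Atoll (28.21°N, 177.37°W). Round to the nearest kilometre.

4130 km

Δλ = -177.37 − 152.87 = -330.24°; wrapped into (−180°, 180°]: 29.76°.
Δφ = 28.21 − 4.14 = 24.07°.
a = sin²(Δφ/2) + cos φ₁ · cos φ₂ · sin²(Δλ/2) = 0.101436.
c = 2·atan2(√a, √(1−a)) = 0.64827 rad → d = 6371·c ≈ 4130.14 km.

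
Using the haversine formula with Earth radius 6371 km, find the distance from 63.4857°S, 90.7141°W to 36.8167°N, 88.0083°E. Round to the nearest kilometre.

17048 km

Δλ = 88.0083 − -90.7141 = 178.7224°.
Δφ = 36.8167 − -63.4857 = 100.3024°.
a = sin²(Δφ/2) + cos φ₁ · cos φ₂ · sin²(Δλ/2) = 0.946763.
c = 2·atan2(√a, √(1−a)) = 2.67593 rad → d = 6371·c ≈ 17048.37 km.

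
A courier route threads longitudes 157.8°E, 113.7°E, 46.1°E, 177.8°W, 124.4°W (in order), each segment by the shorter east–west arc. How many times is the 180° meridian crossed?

Leg 1: +157.8° → +113.7°, shortest Δλ = -44.1° (west) — does not cross 180°.
Leg 2: +113.7° → +46.1°, shortest Δλ = -67.6° (west) — does not cross 180°.
Leg 3: +46.1° → -177.8°, shortest Δλ = 136.1° (east) — crosses 180°.
Leg 4: -177.8° → -124.4°, shortest Δλ = 53.4° (east) — does not cross 180°.
Total crossings: 1.

1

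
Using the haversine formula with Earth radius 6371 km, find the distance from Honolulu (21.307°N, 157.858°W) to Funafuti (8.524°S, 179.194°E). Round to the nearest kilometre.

4157 km

Δλ = 179.194 − -157.858 = 337.052°; wrapped into (−180°, 180°]: -22.948°.
Δφ = -8.524 − 21.307 = -29.831°.
a = sin²(Δφ/2) + cos φ₁ · cos φ₂ · sin²(Δλ/2) = 0.102710.
c = 2·atan2(√a, √(1−a)) = 0.65248 rad → d = 6371·c ≈ 4156.96 km.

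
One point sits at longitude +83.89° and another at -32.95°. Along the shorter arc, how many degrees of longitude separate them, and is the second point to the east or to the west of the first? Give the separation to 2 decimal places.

Raw difference: -32.95 − 83.89 = -116.84°.
Normalise into (−180°, 180°]: -116.84° stays -116.84°.
Negative ⇒ the second point lies to the west; separation 116.84°.

116.84° west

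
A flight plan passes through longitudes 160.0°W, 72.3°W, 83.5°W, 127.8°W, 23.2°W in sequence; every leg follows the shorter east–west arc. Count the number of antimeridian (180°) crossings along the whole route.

0

Leg 1: -160.0° → -72.3°, shortest Δλ = 87.7° (east) — does not cross 180°.
Leg 2: -72.3° → -83.5°, shortest Δλ = -11.2° (west) — does not cross 180°.
Leg 3: -83.5° → -127.8°, shortest Δλ = -44.3° (west) — does not cross 180°.
Leg 4: -127.8° → -23.2°, shortest Δλ = 104.6° (east) — does not cross 180°.
Total crossings: 0.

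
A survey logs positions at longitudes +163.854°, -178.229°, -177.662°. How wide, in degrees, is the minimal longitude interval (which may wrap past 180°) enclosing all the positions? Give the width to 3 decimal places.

Sort the longitudes: -178.229°, -177.662°, +163.854°.
Eastward gaps between consecutive values (wrapping around): 0.567°, 341.516°, 17.917°.
Largest gap = 341.516° ⇒ minimal covering band is its complement: 360° − 341.516° = 18.484°.
Band runs from +163.854° eastward to -177.662°, crossing the antimeridian.

18.484°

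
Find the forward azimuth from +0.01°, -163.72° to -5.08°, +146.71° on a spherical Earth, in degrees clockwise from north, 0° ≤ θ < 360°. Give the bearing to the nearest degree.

263°

Δλ = 146.71 − -163.72 = 310.43°; wrapped into (−180°, 180°]: -49.57°.
θ = atan2( sin Δλ · cos φ₂ , cos φ₁ · sin φ₂ − sin φ₁ · cos φ₂ · cos Δλ )
  = atan2(-0.75821, -0.08866) = -96.669° → normalised to [0°, 360°): 263.331°.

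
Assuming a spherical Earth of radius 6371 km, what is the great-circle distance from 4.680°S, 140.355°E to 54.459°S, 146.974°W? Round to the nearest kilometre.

8470 km

Δλ = -146.974 − 140.355 = -287.329°; wrapped into (−180°, 180°]: 72.671°.
Δφ = -54.459 − -4.680 = -49.779°.
a = sin²(Δφ/2) + cos φ₁ · cos φ₂ · sin²(Δλ/2) = 0.380523.
c = 2·atan2(√a, √(1−a)) = 1.32951 rad → d = 6371·c ≈ 8470.30 km.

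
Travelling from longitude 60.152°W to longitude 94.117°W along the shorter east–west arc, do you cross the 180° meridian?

Signed shortest Δλ = ((-94.117 − -60.152 + 180) mod 360) − 180 = -33.965°.
Going west by 33.965° from -60.152° reaches -94.117° without touching 180°.

No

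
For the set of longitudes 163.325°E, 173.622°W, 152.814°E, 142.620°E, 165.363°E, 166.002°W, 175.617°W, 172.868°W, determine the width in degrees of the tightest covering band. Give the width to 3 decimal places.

Sort the longitudes: -175.617°, -173.622°, -172.868°, -166.002°, +142.620°, +152.814°, +163.325°, +165.363°.
Eastward gaps between consecutive values (wrapping around): 1.995°, 0.754°, 6.866°, 308.622°, 10.194°, 10.511°, 2.038°, 19.020°.
Largest gap = 308.622° ⇒ minimal covering band is its complement: 360° − 308.622° = 51.378°.
Band runs from +142.620° eastward to -166.002°, crossing the antimeridian.

51.378°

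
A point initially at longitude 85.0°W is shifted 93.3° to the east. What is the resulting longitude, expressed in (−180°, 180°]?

Start at -85.0°; shift +93.3° → +8.3°.
+8.3° already lies in (−180°, 180°].

8.3°E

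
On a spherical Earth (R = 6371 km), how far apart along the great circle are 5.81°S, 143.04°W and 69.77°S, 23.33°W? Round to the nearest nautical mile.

5664 nmi

Δλ = -23.33 − -143.04 = 119.71°.
Δφ = -69.77 − -5.81 = -63.96°.
a = sin²(Δφ/2) + cos φ₁ · cos φ₂ · sin²(Δλ/2) = 0.537756.
c = 2·atan2(√a, √(1−a)) = 1.64638 rad → d = 6371·c ≈ 10489.08 km ≈ 5663.65 nmi.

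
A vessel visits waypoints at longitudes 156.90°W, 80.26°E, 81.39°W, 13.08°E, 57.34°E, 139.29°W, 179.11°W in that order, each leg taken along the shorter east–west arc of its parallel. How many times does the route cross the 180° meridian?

2

Leg 1: -156.90° → +80.26°, shortest Δλ = -122.84° (west) — crosses 180°.
Leg 2: +80.26° → -81.39°, shortest Δλ = -161.65° (west) — does not cross 180°.
Leg 3: -81.39° → +13.08°, shortest Δλ = 94.47° (east) — does not cross 180°.
Leg 4: +13.08° → +57.34°, shortest Δλ = 44.26° (east) — does not cross 180°.
Leg 5: +57.34° → -139.29°, shortest Δλ = 163.37° (east) — crosses 180°.
Leg 6: -139.29° → -179.11°, shortest Δλ = -39.82° (west) — does not cross 180°.
Total crossings: 2.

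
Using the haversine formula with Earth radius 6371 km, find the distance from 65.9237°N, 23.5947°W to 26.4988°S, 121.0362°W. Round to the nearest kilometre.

Δλ = -121.0362 − -23.5947 = -97.4415°.
Δφ = -26.4988 − 65.9237 = -92.4225°.
a = sin²(Δφ/2) + cos φ₁ · cos φ₂ · sin²(Δλ/2) = 0.727324.
c = 2·atan2(√a, √(1−a)) = 2.04277 rad → d = 6371·c ≈ 13014.51 km.

13015 km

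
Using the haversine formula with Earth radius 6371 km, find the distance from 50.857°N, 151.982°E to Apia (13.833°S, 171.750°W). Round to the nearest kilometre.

Δλ = -171.750 − 151.982 = -323.732°; wrapped into (−180°, 180°]: 36.268°.
Δφ = -13.833 − 50.857 = -64.690°.
a = sin²(Δφ/2) + cos φ₁ · cos φ₂ · sin²(Δλ/2) = 0.345619.
c = 2·atan2(√a, √(1−a)) = 1.25691 rad → d = 6371·c ≈ 8007.74 km.

8008 km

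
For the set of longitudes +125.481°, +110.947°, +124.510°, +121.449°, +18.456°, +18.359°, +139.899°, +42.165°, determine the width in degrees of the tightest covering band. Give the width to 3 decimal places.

Sort the longitudes: +18.359°, +18.456°, +42.165°, +110.947°, +121.449°, +124.510°, +125.481°, +139.899°.
Eastward gaps between consecutive values (wrapping around): 0.097°, 23.709°, 68.782°, 10.502°, 3.061°, 0.971°, 14.418°, 238.460°.
Largest gap = 238.460° ⇒ minimal covering band is its complement: 360° − 238.460° = 121.540°.
Band runs from +18.359° eastward to +139.899°.

121.540°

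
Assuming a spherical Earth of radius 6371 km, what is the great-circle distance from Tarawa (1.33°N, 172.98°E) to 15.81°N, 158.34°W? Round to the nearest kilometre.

Δλ = -158.34 − 172.98 = -331.32°; wrapped into (−180°, 180°]: 28.68°.
Δφ = 15.81 − 1.33 = 14.48°.
a = sin²(Δφ/2) + cos φ₁ · cos φ₂ · sin²(Δλ/2) = 0.074889.
c = 2·atan2(√a, √(1−a)) = 0.55439 rad → d = 6371·c ≈ 3532.02 km.

3532 km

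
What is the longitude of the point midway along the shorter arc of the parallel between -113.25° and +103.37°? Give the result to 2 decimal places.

+175.06°

Signed shortest Δλ from -113.25° to +103.37° is -143.38°.
Midpoint longitude = -113.25° + (-143.38°)/2 = -113.25° − 71.69° = -184.94°.
Normalise into (−180°, 180°]: +175.06°.
(The naïve average (-113.25 + +103.37)/2 = -4.94° is on the wrong side of the globe.)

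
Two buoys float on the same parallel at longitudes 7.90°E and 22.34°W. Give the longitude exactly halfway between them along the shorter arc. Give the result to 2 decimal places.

Signed shortest Δλ from +7.90° to -22.34° is -30.24°.
Midpoint longitude = +7.90° + (-30.24°)/2 = +7.90° − 15.12° = -7.22°.

7.22°W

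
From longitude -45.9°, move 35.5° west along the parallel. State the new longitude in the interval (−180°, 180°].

Start at -45.9°; shift −35.5° → -81.4°.
-81.4° already lies in (−180°, 180°].

-81.4°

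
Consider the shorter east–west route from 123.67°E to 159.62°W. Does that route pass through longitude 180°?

Yes

Naïve |-159.62 − 123.67| = 283.29° > 180°, so the shorter arc goes the other way round — across 180°.
Signed shortest Δλ = ((-159.62 − 123.67 + 180) mod 360) − 180 = 76.71°.
Going east by 76.71° from +123.67° passes through 180° before reaching -159.62°.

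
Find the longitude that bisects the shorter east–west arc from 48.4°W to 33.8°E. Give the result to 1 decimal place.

Signed shortest Δλ from -48.4° to +33.8° is +82.2°.
Midpoint longitude = -48.4° + (+82.2°)/2 = -48.4° + 41.1° = -7.3°.

7.3°W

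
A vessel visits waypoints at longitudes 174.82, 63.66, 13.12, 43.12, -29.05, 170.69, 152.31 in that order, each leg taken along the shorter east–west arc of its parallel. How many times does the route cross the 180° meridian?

1

Leg 1: +174.82° → +63.66°, shortest Δλ = -111.16° (west) — does not cross 180°.
Leg 2: +63.66° → +13.12°, shortest Δλ = -50.54° (west) — does not cross 180°.
Leg 3: +13.12° → +43.12°, shortest Δλ = 30.0° (east) — does not cross 180°.
Leg 4: +43.12° → -29.05°, shortest Δλ = -72.17° (west) — does not cross 180°.
Leg 5: -29.05° → +170.69°, shortest Δλ = -160.26° (west) — crosses 180°.
Leg 6: +170.69° → +152.31°, shortest Δλ = -18.38° (west) — does not cross 180°.
Total crossings: 1.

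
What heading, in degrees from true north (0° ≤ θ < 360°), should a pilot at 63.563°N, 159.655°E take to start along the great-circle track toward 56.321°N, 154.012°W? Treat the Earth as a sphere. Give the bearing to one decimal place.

Δλ = -154.012 − 159.655 = -313.667°; wrapped into (−180°, 180°]: 46.333°.
θ = atan2( sin Δλ · cos φ₂ , cos φ₁ · sin φ₂ − sin φ₁ · cos φ₂ · cos Δλ )
  = atan2(0.40113, 0.02764) = 86.059° → normalised to [0°, 360°): 86.059°.

86.1°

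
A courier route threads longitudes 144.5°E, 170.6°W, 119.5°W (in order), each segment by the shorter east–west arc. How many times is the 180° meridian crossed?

1

Leg 1: +144.5° → -170.6°, shortest Δλ = 44.9° (east) — crosses 180°.
Leg 2: -170.6° → -119.5°, shortest Δλ = 51.1° (east) — does not cross 180°.
Total crossings: 1.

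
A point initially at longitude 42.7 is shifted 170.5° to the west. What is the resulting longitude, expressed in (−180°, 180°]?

Start at +42.7°; shift −170.5° → -127.8°.
-127.8° already lies in (−180°, 180°].

-127.8°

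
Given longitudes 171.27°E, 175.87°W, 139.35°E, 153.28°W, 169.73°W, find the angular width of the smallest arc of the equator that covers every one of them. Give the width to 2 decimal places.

Sort the longitudes: -175.87°, -169.73°, -153.28°, +139.35°, +171.27°.
Eastward gaps between consecutive values (wrapping around): 6.14°, 16.45°, 292.63°, 31.92°, 12.86°.
Largest gap = 292.63° ⇒ minimal covering band is its complement: 360° − 292.63° = 67.37°.
Band runs from +139.35° eastward to -153.28°, crossing the antimeridian.

67.37°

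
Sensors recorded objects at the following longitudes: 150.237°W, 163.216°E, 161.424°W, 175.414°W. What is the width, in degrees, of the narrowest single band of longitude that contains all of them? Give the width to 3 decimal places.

Sort the longitudes: -175.414°, -161.424°, -150.237°, +163.216°.
Eastward gaps between consecutive values (wrapping around): 13.990°, 11.187°, 313.453°, 21.370°.
Largest gap = 313.453° ⇒ minimal covering band is its complement: 360° − 313.453° = 46.547°.
Band runs from +163.216° eastward to -150.237°, crossing the antimeridian.

46.547°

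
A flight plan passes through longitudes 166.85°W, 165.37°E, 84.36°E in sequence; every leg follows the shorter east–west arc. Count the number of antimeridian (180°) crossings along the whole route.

1

Leg 1: -166.85° → +165.37°, shortest Δλ = -27.78° (west) — crosses 180°.
Leg 2: +165.37° → +84.36°, shortest Δλ = -81.01° (west) — does not cross 180°.
Total crossings: 1.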